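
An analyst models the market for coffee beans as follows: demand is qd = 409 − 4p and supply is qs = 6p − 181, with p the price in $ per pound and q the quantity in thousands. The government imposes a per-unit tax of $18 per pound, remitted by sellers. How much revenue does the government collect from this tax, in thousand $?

Tax revenue = $2336.4 thousand.

Before the tax: set 409 − 4p = 6p − 181 → p* = $59, q* = 173.
With the tax collected from sellers, supply shifts: qs = 6(p − 18) − 181.
Solving gives q = 129.8 with buyers paying $69.8 and sellers receiving $51.8 (the $18 wedge).
Revenue = t · Q = 18 · 129.8 = $2336.4.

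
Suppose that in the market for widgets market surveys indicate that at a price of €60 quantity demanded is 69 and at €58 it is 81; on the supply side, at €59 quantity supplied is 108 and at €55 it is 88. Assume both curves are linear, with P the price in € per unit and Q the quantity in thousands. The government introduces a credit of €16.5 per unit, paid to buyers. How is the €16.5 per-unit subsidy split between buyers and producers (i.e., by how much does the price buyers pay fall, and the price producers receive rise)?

Demand slope: (81 − 69)/(58 − 60) = -6, so Qd = 429 − 6P.
Supply slope: (88 − 108)/(55 − 59) = 5, so Qs = 5P − 187.
Without the subsidy, 429 − 6P = 5P − 187 gives 11P = 616, so P* = €56 and Q* = 93.
With a per-unit subsidy paid to buyers, each effectively pays P − 16.5, so demand becomes Qd = 429 − 6(P − 16.5).
Solving gives Q = 138 with buyers paying €48.5 and producers receiving €65 (the €16.5 wedge).
Gain to buyers: €7.5; to producers: €9. (They sum to €16.5.)

Buyers gain €7.5 per unit; producers gain €9 per unit.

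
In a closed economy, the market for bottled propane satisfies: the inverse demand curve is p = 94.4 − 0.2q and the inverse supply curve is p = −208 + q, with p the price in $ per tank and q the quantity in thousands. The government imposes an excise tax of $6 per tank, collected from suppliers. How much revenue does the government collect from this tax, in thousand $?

Inverting to q(p) form: qd = 472 − 5p; qs = p + 208.
Before the tax: set 472 − 5p = p + 208 → p* = $44, q* = 252.
With the tax collected from suppliers, supply shifts: qs = (p − 6) + 208.
Solving gives q = 247 with buyers paying $45 and suppliers receiving $39 (the $6 wedge).
Revenue = t · Q = 6 · 247 = $1482.

Tax revenue = $1482 thousand.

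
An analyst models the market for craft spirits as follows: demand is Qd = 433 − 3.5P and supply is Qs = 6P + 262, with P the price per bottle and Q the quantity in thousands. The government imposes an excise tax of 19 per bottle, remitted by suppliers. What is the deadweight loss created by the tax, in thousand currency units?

Deadweight loss = 399 thousand.

Before the tax: set 433 − 3.5P = 6P + 262 → P* = 18, Q* = 370.
With the tax collected from suppliers, supply shifts: Qs = 6(P − 19) + 262.
Solving gives Q = 328 with buyers paying 30 and suppliers receiving 11 (the 19 wedge).
Quantity falls by |ΔQ| = |370 − 328| = 42.
DWL = ½ · t · |ΔQ| = ½ · 19 · 42 = 399.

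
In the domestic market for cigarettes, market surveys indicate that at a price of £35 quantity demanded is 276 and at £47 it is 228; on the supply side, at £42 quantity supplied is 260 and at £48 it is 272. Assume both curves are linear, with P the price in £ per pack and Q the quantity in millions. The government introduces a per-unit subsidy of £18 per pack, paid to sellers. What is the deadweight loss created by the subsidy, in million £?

Demand slope: (228 − 276)/(47 − 35) = -4, so Qd = 416 − 4P.
Supply slope: (272 − 260)/(48 − 42) = 2, so Qs = 2P + 176.
Before the subsidy: set 416 − 4P = 2P + 176 → P* = £40, Q* = 256.
With a per-unit subsidy paid to sellers, each receives P + 18 per unit sold, so supply becomes Qs = 2(P + 18) + 176.
Solving gives Q = 280 with buyers paying £34 and sellers receiving £52 (the £18 wedge).
Quantity rises by |ΔQ| = |256 − 280| = 24.
DWL = ½ · t · |ΔQ| = ½ · 18 · 24 = £216.

Deadweight loss = £216 million.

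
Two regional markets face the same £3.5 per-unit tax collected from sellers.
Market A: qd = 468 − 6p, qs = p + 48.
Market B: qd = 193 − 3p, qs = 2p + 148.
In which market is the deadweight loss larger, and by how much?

Market A: pre-tax p* = £60, q* = 108; post-tax q = 105; deadweight loss = £5.25.
Market B: pre-tax p* = £9, q* = 166; post-tax q = 161.8; deadweight loss = £7.35.
Difference: £5.25 vs £7.35 → market B is larger by £2.1.

Market B, by £2.1.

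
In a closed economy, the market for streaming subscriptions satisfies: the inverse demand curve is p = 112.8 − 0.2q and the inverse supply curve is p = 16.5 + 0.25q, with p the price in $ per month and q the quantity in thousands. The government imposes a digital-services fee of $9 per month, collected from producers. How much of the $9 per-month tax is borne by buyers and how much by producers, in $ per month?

Rewrite in direct form: qd = 564 − 5p and qs = 4p − 66.
Before the tax: set 564 − 5p = 4p − 66 → p* = $70, q* = 214.
With the tax collected from producers, supply shifts: qs = 4(p − 9) − 66.
New equilibrium: buyers pay $74, producers receive $65, q = 194. (Wedge: pb − ps = 9.)
Burden on buyers: $4; on producers: $5. (They sum to $9.)
The less price-elastic side of the market bears the larger share of a per-unit tax.

Buyers bear $4 per month; producers bear $5 per month.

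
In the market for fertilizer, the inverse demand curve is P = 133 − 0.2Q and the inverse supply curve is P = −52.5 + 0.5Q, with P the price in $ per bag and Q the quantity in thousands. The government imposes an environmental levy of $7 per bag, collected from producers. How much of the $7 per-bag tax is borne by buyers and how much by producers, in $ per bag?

Inverting to Q(P) form: Qd = 665 − 5P; Qs = 2P + 105.
Without the tax, 665 − 5P = 2P + 105 gives 7P = 560, so P* = $80 and Q* = 265.
With the tax collected from producers, supply shifts: Qs = 2(P − 7) + 105.
New equilibrium: buyers pay $82, producers receive $75, Q = 255. (Wedge: Pb − Ps = 7.)
Burden on buyers: $2; on producers: $5. (They sum to $7.)
The less price-elastic side of the market bears the larger share of a per-unit tax.

Buyers bear $2 per bag; producers bear $5 per bag.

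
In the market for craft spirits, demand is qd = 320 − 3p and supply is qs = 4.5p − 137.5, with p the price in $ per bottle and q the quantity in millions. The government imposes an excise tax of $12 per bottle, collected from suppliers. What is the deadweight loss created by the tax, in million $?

Deadweight loss = $129.6 million.

Without the tax, 320 − 3p = 4.5p − 137.5 gives 7.5p = 457.5, so p* = $61 and q* = 137.
With the tax collected from suppliers, supply shifts: qs = 4.5(p − 12) − 137.5.
New equilibrium: consumers pay $68.2, suppliers receive $56.2, q = 115.4. (Wedge: pb − ps = 12.)
Quantity falls by |ΔQ| = |137 − 115.4| = 21.6.
DWL = ½ · t · |ΔQ| = ½ · 12 · 21.6 = $129.6.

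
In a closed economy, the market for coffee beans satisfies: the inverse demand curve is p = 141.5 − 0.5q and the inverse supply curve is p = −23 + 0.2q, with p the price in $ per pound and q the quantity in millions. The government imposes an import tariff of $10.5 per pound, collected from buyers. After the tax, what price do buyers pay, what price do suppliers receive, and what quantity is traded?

Buyers pay $31.5; suppliers receive $21; quantity = 220.

Inverting to q(p) form: qd = 283 − 2p; qs = 5p + 115.
Before the tax: set 283 − 2p = 5p + 115 → p* = $24, q* = 235.
With the tax collected from buyers, demand (in seller-price terms) shifts: qd = 283 − 2(p + 10.5).
New equilibrium: buyers pay $31.5, suppliers receive $21, q = 220. (Wedge: pb − ps = 10.5.)
The less price-elastic side of the market bears the larger share of a per-unit tax.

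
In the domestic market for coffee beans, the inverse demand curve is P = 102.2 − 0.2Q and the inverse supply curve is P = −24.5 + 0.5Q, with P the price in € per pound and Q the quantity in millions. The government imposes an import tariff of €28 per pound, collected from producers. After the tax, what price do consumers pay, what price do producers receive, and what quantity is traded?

Inverting to Q(P) form: Qd = 511 − 5P; Qs = 2P + 49.
Without the tax, 511 − 5P = 2P + 49 gives 7P = 462, so P* = €66 and Q* = 181.
With the tax collected from producers, supply shifts: Qs = 2(P − 28) + 49.
New equilibrium: consumers pay €74, producers receive €46, Q = 141. (Wedge: Pb − Ps = 28.)
The less price-elastic side of the market bears the larger share of a per-unit tax.

Consumers pay €74; producers receive €46; quantity = 141.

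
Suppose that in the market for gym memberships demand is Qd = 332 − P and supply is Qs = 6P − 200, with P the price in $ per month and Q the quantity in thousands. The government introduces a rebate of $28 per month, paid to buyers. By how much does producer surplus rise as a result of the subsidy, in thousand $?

Producer surplus rises by $1072 thousand.

Without the subsidy, 332 − P = 6P − 200 gives 7P = 532, so P* = $76 and Q* = 256.
With a per-unit subsidy paid to buyers, each effectively pays P − 28, so demand becomes Qd = 332 − (P − 28).
New equilibrium: buyers pay $52, producers receive $80, Q = 280. (Wedge: Pb − Ps = −28.)
ΔPS is the trapezoid between Q = 280 and Q = 256 of height $4: ½ · (256 + 280) · 4 = $1072.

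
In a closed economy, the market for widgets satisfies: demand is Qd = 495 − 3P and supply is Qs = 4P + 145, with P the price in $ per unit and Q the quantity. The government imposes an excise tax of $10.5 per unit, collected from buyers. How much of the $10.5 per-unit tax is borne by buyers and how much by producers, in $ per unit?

Buyers bear $6 per unit; producers bear $4.5 per unit.

Without the tax, 495 − 3P = 4P + 145 gives 7P = 350, so P* = $50 and Q* = 345.
With the tax collected from buyers, demand (in seller-price terms) shifts: Qd = 495 − 3(P + 10.5).
New equilibrium: buyers pay $56, producers receive $45.5, Q = 327. (Wedge: Pb − Ps = 10.5.)
Burden on buyers: $6; on producers: $4.5. (They sum to $10.5.)
The less price-elastic side of the market bears the larger share of a per-unit tax.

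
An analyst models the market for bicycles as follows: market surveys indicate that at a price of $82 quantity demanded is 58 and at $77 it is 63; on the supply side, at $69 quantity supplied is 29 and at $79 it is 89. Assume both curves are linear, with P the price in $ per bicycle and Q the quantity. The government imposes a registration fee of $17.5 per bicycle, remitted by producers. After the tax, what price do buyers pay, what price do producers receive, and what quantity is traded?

Demand slope: (63 − 58)/(77 − 82) = -1, so Qd = 140 − P.
Supply slope: (89 − 29)/(79 − 69) = 6, so Qs = 6P − 385.
Before the tax: set 140 − P = 6P − 385 → P* = $75, Q* = 65.
With the tax collected from producers, supply shifts: Qs = 6(P − 17.5) − 385.
Solving gives Q = 50 with buyers paying $90 and producers receiving $72.5 (the $17.5 wedge).

Buyers pay $90; producers receive $72.5; quantity = 50.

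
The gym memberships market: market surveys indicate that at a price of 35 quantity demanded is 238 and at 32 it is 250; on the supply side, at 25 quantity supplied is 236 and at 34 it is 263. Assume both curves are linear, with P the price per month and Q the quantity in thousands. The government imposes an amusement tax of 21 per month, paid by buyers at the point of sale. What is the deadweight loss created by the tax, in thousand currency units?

Deadweight loss = 378 thousand.

Demand slope: (250 − 238)/(32 − 35) = -4, so Qd = 378 − 4P.
Supply slope: (263 − 236)/(34 − 25) = 3, so Qs = 3P + 161.
Before the tax: set 378 − 4P = 3P + 161 → P* = 31, Q* = 254.
With the tax collected from buyers, demand (in seller-price terms) shifts: Qd = 378 − 4(P + 21).
New equilibrium: buyers pay 40, suppliers receive 19, Q = 218. (Wedge: Pb − Ps = 21.)
Quantity falls by |ΔQ| = |254 − 218| = 36.
DWL = ½ · t · |ΔQ| = ½ · 21 · 36 = 378.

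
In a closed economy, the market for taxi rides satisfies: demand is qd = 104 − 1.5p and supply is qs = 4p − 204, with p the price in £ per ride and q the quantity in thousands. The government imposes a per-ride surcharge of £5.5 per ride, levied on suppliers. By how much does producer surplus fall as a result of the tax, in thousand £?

Producer surplus falls by £25.5 thousand.

Before the tax: set 104 − 1.5p = 4p − 204 → p* = £56, q* = 20.
With the tax collected from suppliers, supply shifts: qs = 4(p − 5.5) − 204.
New equilibrium: consumers pay £60, suppliers receive £54.5, q = 14. (Wedge: pb − ps = 5.5.)
ΔPS is the trapezoid between Q = 14 and Q = 20 of height £1.5: ½ · (20 + 14) · 1.5 = £25.5.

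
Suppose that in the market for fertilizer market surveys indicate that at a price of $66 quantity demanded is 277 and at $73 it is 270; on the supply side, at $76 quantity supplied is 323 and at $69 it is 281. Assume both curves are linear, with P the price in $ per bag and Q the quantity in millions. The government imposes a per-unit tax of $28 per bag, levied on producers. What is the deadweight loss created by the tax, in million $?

Deadweight loss = $336 million.

Demand slope: (270 − 277)/(73 − 66) = -1, so Qd = 343 − P.
Supply slope: (281 − 323)/(69 − 76) = 6, so Qs = 6P − 133.
Before the tax: set 343 − P = 6P − 133 → P* = $68, Q* = 275.
With the tax collected from producers, supply shifts: Qs = 6(P − 28) − 133.
Solving gives Q = 251 with consumers paying $92 and producers receiving $64 (the $28 wedge).
Quantity falls by |ΔQ| = |275 − 251| = 24.
DWL = ½ · t · |ΔQ| = ½ · 28 · 24 = $336.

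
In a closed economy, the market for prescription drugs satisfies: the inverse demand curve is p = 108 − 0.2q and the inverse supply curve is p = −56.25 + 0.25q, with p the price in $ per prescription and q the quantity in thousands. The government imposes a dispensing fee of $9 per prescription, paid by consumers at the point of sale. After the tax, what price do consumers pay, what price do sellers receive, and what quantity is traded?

Inverting to q(p) form: qd = 540 − 5p; qs = 4p + 225.
Without the tax, 540 − 5p = 4p + 225 gives 9p = 315, so p* = $35 and q* = 365.
With the tax collected from consumers, demand (in seller-price terms) shifts: qd = 540 − 5(p + 9).
Solving gives q = 345 with consumers paying $39 and sellers receiving $30 (the $9 wedge).

Consumers pay $39; sellers receive $30; quantity = 345.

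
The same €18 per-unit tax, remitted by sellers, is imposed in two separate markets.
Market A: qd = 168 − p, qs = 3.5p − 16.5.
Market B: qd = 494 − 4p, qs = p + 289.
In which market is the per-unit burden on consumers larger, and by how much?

Market A: pre-tax p* = €41, q* = 127; post-tax q = 113; per-unit burden on consumers = €14.
Market B: pre-tax p* = €41, q* = 330; post-tax q = 315.6; per-unit burden on consumers = €3.6.
Difference: €14 vs €3.6 → market A is larger by €10.4.

Market A, by €10.4.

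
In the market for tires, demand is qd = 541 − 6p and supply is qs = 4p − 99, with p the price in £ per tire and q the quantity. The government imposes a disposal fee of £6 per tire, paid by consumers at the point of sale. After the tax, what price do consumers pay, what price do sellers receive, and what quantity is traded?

Before the tax: set 541 − 6p = 4p − 99 → p* = £64, q* = 157.
With the tax collected from consumers, demand (in seller-price terms) shifts: qd = 541 − 6(p + 6).
New equilibrium: consumers pay £66.4, sellers receive £60.4, q = 142.6. (Wedge: pb − ps = 6.)
The less price-elastic side of the market bears the larger share of a per-unit tax.

Consumers pay £66.4; sellers receive £60.4; quantity = 142.6.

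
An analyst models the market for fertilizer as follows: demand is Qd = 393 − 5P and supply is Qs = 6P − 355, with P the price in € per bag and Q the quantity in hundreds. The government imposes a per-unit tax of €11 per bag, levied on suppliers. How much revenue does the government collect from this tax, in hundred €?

Without the tax, 393 − 5P = 6P − 355 gives 11P = 748, so P* = €68 and Q* = 53.
With the tax collected from suppliers, supply shifts: Qs = 6(P − 11) − 355.
New equilibrium: consumers pay €74, suppliers receive €63, Q = 23. (Wedge: Pb − Ps = 11.)
Revenue = t · Q = 11 · 23 = €253.

Tax revenue = €253 hundred.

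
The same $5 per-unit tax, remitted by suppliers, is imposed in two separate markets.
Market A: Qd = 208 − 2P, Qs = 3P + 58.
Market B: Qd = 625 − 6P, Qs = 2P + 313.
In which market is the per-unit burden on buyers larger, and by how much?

Market A, by $1.75.

Market A: pre-tax P* = $30, Q* = 148; post-tax Q = 142; per-unit burden on buyers = $3.
Market B: pre-tax P* = $39, Q* = 391; post-tax Q = 383.5; per-unit burden on buyers = $1.25.
Difference: $3 vs $1.25 → market A is larger by $1.75.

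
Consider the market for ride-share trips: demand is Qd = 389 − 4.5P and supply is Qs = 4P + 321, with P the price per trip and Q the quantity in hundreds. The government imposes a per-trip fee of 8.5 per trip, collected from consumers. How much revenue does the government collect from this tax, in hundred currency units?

Tax revenue = 2847.5 hundred.

Before the tax: set 389 − 4.5P = 4P + 321 → P* = 8, Q* = 353.
With the tax collected from consumers, demand (in seller-price terms) shifts: Qd = 389 − 4.5(P + 8.5).
Solving gives Q = 335 with consumers paying 12 and producers receiving 3.5 (the 8.5 wedge).
Revenue = t · Q = 8.5 · 335 = 2847.5.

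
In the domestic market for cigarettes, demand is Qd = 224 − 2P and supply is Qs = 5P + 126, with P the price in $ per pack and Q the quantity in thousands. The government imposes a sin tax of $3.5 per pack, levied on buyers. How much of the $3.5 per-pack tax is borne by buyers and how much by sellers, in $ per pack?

Buyers bear $2.5 per pack; sellers bear $1 per pack.

Without the tax, 224 − 2P = 5P + 126 gives 7P = 98, so P* = $14 and Q* = 196.
With the tax collected from buyers, demand (in seller-price terms) shifts: Qd = 224 − 2(P + 3.5).
Solving gives Q = 191 with buyers paying $16.5 and sellers receiving $13 (the $3.5 wedge).
Burden on buyers: $2.5; on sellers: $1. (They sum to $3.5.)
The less price-elastic side of the market bears the larger share of a per-unit tax.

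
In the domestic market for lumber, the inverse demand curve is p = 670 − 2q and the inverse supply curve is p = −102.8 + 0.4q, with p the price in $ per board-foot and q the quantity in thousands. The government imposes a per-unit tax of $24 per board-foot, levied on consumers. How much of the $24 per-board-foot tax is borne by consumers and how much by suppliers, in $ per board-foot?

Consumers bear $20 per board-foot; suppliers bear $4 per board-foot.

Inverting to q(p) form: qd = 335 − 0.5p; qs = 2.5p + 257.
Without the tax, 335 − 0.5p = 2.5p + 257 gives 3p = 78, so p* = $26 and q* = 322.
With the tax collected from consumers, demand (in seller-price terms) shifts: qd = 335 − 0.5(p + 24).
Solving gives q = 312 with consumers paying $46 and suppliers receiving $22 (the $24 wedge).
Burden on consumers: $20; on suppliers: $4. (They sum to $24.)
The less price-elastic side of the market bears the larger share of a per-unit tax.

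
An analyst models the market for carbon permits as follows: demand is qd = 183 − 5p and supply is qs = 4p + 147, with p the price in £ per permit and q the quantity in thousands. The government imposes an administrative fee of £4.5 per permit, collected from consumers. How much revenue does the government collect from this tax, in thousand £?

Before the tax: set 183 − 5p = 4p + 147 → p* = £4, q* = 163.
With the tax collected from consumers, demand (in seller-price terms) shifts: qd = 183 − 5(p + 4.5).
Solving gives q = 153 with consumers paying £6 and suppliers receiving £1.5 (the £4.5 wedge).
Revenue = t · Q = 4.5 · 153 = £688.5.

Tax revenue = £688.5 thousand.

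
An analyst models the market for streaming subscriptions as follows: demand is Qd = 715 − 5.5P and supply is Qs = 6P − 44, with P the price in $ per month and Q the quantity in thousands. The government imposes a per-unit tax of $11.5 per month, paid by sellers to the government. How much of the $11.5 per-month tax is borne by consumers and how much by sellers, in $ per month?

Before the tax: set 715 − 5.5P = 6P − 44 → P* = $66, Q* = 352.
With the tax collected from sellers, supply shifts: Qs = 6(P − 11.5) − 44.
Solving gives Q = 319 with consumers paying $72 and sellers receiving $60.5 (the $11.5 wedge).
Burden on consumers: $6; on sellers: $5.5. (They sum to $11.5.)
The less price-elastic side of the market bears the larger share of a per-unit tax.

Consumers bear $6 per month; sellers bear $5.5 per month.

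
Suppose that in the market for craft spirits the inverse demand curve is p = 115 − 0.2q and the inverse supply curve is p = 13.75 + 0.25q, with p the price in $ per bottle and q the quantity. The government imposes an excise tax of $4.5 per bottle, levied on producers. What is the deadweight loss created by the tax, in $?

Inverting to q(p) form: qd = 575 − 5p; qs = 4p − 55.
Without the tax, 575 − 5p = 4p − 55 gives 9p = 630, so p* = $70 and q* = 225.
With the tax collected from producers, supply shifts: qs = 4(p − 4.5) − 55.
New equilibrium: consumers pay $72, producers receive $67.5, q = 215. (Wedge: pb − ps = 4.5.)
Quantity falls by |ΔQ| = |225 − 215| = 10.
DWL = ½ · t · |ΔQ| = ½ · 4.5 · 10 = $22.5.

Deadweight loss = $22.5.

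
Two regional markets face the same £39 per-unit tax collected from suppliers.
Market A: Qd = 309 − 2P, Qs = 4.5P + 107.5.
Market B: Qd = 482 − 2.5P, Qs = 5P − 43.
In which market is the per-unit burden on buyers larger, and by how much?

Market A: pre-tax P* = £31, Q* = 247; post-tax Q = 193; per-unit burden on buyers = £27.
Market B: pre-tax P* = £70, Q* = 307; post-tax Q = 242; per-unit burden on buyers = £26.
Difference: £27 vs £26 → market A is larger by £1.

Market A, by £1.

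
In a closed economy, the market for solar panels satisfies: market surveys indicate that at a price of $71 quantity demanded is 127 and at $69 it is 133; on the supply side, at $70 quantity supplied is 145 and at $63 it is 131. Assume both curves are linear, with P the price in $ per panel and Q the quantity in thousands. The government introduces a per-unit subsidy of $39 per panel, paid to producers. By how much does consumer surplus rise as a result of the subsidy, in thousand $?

Demand slope: (133 − 127)/(69 − 71) = -3, so Qd = 340 − 3P.
Supply slope: (131 − 145)/(63 − 70) = 2, so Qs = 2P + 5.
Without the subsidy, 340 − 3P = 2P + 5 gives 5P = 335, so P* = $67 and Q* = 139.
With a per-unit subsidy paid to producers, each receives P + 39 per unit sold, so supply becomes Qs = 2(P + 39) + 5.
Solving gives Q = 185.8 with buyers paying $51.4 and producers receiving $90.4 (the $39 wedge).
ΔCS is the trapezoid between Q = 185.8 and Q = 139 of height $15.6: ½ · (139 + 185.8) · 15.6 = $2533.44.

Consumer surplus rises by $2533.44 thousand.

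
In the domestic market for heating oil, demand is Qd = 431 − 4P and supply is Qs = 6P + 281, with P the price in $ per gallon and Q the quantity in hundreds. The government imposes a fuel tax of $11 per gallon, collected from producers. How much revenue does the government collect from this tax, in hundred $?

Tax revenue = $3790.6 hundred.

Without the tax, 431 − 4P = 6P + 281 gives 10P = 150, so P* = $15 and Q* = 371.
With the tax collected from producers, supply shifts: Qs = 6(P − 11) + 281.
Solving gives Q = 344.6 with consumers paying $21.6 and producers receiving $10.6 (the $11 wedge).
Revenue = t · Q = 11 · 344.6 = $3790.6.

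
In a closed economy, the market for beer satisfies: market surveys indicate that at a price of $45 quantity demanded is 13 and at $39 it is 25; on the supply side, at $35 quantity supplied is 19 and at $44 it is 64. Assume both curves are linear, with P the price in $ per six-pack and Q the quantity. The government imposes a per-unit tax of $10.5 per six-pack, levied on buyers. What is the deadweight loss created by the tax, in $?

Deadweight loss = $78.75.

Demand slope: (25 − 13)/(39 − 45) = -2, so Qd = 103 − 2P.
Supply slope: (64 − 19)/(44 − 35) = 5, so Qs = 5P − 156.
Before the tax: set 103 − 2P = 5P − 156 → P* = $37, Q* = 29.
With the tax collected from buyers, demand (in seller-price terms) shifts: Qd = 103 − 2(P + 10.5).
New equilibrium: buyers pay $44.5, producers receive $34, Q = 14. (Wedge: Pb − Ps = 10.5.)
Quantity falls by |ΔQ| = |29 − 14| = 15.
DWL = ½ · t · |ΔQ| = ½ · 10.5 · 15 = $78.75.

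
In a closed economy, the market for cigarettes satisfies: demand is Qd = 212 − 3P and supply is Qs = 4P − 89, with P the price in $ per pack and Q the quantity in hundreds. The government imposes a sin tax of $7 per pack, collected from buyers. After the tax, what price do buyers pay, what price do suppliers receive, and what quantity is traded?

Buyers pay $47; suppliers receive $40; quantity = 71.

Before the tax: set 212 − 3P = 4P − 89 → P* = $43, Q* = 83.
With the tax collected from buyers, demand (in seller-price terms) shifts: Qd = 212 − 3(P + 7).
New equilibrium: buyers pay $47, suppliers receive $40, Q = 71. (Wedge: Pb − Ps = 7.)
The less price-elastic side of the market bears the larger share of a per-unit tax.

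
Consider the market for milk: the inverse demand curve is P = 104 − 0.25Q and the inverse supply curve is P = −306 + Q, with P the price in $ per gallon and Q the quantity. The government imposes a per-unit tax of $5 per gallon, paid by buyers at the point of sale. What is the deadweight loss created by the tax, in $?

Deadweight loss = $10.

Rewrite in direct form: Qd = 416 − 4P and Qs = P + 306.
Without the tax, 416 − 4P = P + 306 gives 5P = 110, so P* = $22 and Q* = 328.
With the tax collected from buyers, demand (in seller-price terms) shifts: Qd = 416 − 4(P + 5).
Solving gives Q = 324 with buyers paying $23 and sellers receiving $18 (the $5 wedge).
Quantity falls by |ΔQ| = |328 − 324| = 4.
DWL = ½ · t · |ΔQ| = ½ · 5 · 4 = $10.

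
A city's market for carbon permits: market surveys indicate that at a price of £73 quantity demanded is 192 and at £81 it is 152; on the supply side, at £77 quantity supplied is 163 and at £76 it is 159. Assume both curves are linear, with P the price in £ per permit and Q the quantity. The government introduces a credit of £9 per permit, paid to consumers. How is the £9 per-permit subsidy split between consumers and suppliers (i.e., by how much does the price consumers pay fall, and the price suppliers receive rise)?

Consumers gain £4 per permit; suppliers gain £5 per permit.

Demand slope: (152 − 192)/(81 − 73) = -5, so Qd = 557 − 5P.
Supply slope: (159 − 163)/(76 − 77) = 4, so Qs = 4P − 145.
Before the subsidy: set 557 − 5P = 4P − 145 → P* = £78, Q* = 167.
With a per-unit subsidy paid to consumers, each effectively pays P − 9, so demand becomes Qd = 557 − 5(P − 9).
New equilibrium: consumers pay £74, suppliers receive £83, Q = 187. (Wedge: Pb − Ps = −9.)
Gain to consumers: £4; to suppliers: £5. (They sum to £9.)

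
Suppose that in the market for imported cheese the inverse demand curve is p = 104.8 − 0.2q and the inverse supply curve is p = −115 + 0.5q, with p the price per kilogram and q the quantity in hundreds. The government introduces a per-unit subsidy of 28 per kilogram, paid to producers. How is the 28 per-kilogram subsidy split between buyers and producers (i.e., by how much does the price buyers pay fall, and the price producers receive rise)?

Rewrite in direct form: qd = 524 − 5p and qs = 2p + 230.
Before the subsidy: set 524 − 5p = 2p + 230 → p* = 42, q* = 314.
With a per-unit subsidy paid to producers, each receives p + 28 per unit sold, so supply becomes qs = 2(p + 28) + 230.
Solving gives q = 354 with buyers paying 34 and producers receiving 62 (the 28 wedge).
Gain to buyers: 8; to producers: 20. (They sum to 28.)

Buyers gain 8 per kilogram; producers gain 20 per kilogram.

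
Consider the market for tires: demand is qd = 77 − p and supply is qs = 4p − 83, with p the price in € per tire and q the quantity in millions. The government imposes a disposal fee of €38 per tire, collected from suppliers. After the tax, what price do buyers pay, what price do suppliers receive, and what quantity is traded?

Without the tax, 77 − p = 4p − 83 gives 5p = 160, so p* = €32 and q* = 45.
With the tax collected from suppliers, supply shifts: qs = 4(p − 38) − 83.
Solving gives q = 14.6 with buyers paying €62.4 and suppliers receiving €24.4 (the €38 wedge).
The less price-elastic side of the market bears the larger share of a per-unit tax.

Buyers pay €62.4; suppliers receive €24.4; quantity = 14.6.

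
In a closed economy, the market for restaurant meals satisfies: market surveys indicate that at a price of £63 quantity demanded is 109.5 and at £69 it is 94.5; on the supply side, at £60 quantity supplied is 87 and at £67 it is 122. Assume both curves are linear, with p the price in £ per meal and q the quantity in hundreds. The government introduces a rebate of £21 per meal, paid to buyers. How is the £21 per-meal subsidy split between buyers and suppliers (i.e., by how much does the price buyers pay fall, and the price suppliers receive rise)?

Demand slope: (94.5 − 109.5)/(69 − 63) = -2.5, so qd = 267 − 2.5p.
Supply slope: (122 − 87)/(67 − 60) = 5, so qs = 5p − 213.
Before the subsidy: set 267 − 2.5p = 5p − 213 → p* = £64, q* = 107.
With a per-unit subsidy paid to buyers, each effectively pays p − 21, so demand becomes qd = 267 − 2.5(p − 21).
New equilibrium: buyers pay £50, suppliers receive £71, q = 142. (Wedge: pb − ps = −21.)
Gain to buyers: £14; to suppliers: £7. (They sum to £21.)

Buyers gain £14 per meal; suppliers gain £7 per meal.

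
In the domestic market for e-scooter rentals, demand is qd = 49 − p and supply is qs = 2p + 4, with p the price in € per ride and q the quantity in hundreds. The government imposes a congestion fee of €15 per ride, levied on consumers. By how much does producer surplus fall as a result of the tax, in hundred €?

Producer surplus falls by €145 hundred.

Before the tax: set 49 − p = 2p + 4 → p* = €15, q* = 34.
With the tax collected from consumers, demand (in seller-price terms) shifts: qd = 49 − (p + 15).
New equilibrium: consumers pay €25, suppliers receive €10, q = 24. (Wedge: pb − ps = 15.)
ΔPS is the trapezoid between Q = 24 and Q = 34 of height €5: ½ · (34 + 24) · 5 = €145.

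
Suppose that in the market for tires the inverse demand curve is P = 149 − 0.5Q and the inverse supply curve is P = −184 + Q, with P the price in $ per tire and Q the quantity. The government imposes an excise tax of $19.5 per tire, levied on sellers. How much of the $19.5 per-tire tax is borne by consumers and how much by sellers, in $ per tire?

Rewrite in direct form: Qd = 298 − 2P and Qs = P + 184.
Before the tax: set 298 − 2P = P + 184 → P* = $38, Q* = 222.
With the tax collected from sellers, supply shifts: Qs = (P − 19.5) + 184.
New equilibrium: consumers pay $44.5, sellers receive $25, Q = 209. (Wedge: Pb − Ps = 19.5.)
Burden on consumers: $6.5; on sellers: $13. (They sum to $19.5.)
The less price-elastic side of the market bears the larger share of a per-unit tax.

Consumers bear $6.5 per tire; sellers bear $13 per tire.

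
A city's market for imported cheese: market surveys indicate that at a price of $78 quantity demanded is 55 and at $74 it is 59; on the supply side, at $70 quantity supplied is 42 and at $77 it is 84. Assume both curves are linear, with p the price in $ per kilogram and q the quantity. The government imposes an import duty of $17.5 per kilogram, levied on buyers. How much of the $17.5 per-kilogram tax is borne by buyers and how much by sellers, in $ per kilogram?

Buyers bear $15 per kilogram; sellers bear $2.5 per kilogram.

Demand slope: (59 − 55)/(74 − 78) = -1, so qd = 133 − p.
Supply slope: (84 − 42)/(77 − 70) = 6, so qs = 6p − 378.
Without the tax, 133 − p = 6p − 378 gives 7p = 511, so p* = $73 and q* = 60.
With the tax collected from buyers, demand (in seller-price terms) shifts: qd = 133 − (p + 17.5).
New equilibrium: buyers pay $88, sellers receive $70.5, q = 45. (Wedge: pb − ps = 17.5.)
Burden on buyers: $15; on sellers: $2.5. (They sum to $17.5.)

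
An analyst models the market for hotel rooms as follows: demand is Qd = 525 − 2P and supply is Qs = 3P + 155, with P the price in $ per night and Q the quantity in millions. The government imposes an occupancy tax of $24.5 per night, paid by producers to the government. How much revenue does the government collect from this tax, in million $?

Without the tax, 525 − 2P = 3P + 155 gives 5P = 370, so P* = $74 and Q* = 377.
With the tax collected from producers, supply shifts: Qs = 3(P − 24.5) + 155.
New equilibrium: buyers pay $88.7, producers receive $64.2, Q = 347.6. (Wedge: Pb − Ps = 24.5.)
Revenue = t · Q = 24.5 · 347.6 = $8516.2.

Tax revenue = $8516.2 million.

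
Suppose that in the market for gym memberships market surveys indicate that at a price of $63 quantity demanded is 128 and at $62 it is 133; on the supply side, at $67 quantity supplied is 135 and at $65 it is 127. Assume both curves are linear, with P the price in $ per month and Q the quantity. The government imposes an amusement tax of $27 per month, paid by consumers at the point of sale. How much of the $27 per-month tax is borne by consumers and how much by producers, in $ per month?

Consumers bear $12 per month; producers bear $15 per month.

Demand slope: (133 − 128)/(62 − 63) = -5, so Qd = 443 − 5P.
Supply slope: (127 − 135)/(65 − 67) = 4, so Qs = 4P − 133.
Without the tax, 443 − 5P = 4P − 133 gives 9P = 576, so P* = $64 and Q* = 123.
With the tax collected from consumers, demand (in seller-price terms) shifts: Qd = 443 − 5(P + 27).
Solving gives Q = 63 with consumers paying $76 and producers receiving $49 (the $27 wedge).
Burden on consumers: $12; on producers: $15. (They sum to $27.)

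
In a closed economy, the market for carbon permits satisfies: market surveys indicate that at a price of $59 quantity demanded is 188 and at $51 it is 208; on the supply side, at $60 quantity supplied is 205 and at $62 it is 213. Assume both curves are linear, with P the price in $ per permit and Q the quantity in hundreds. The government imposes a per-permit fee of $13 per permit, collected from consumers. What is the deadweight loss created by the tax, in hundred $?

Deadweight loss = $130 hundred.

Demand slope: (208 − 188)/(51 − 59) = -2.5, so Qd = 335.5 − 2.5P.
Supply slope: (213 − 205)/(62 − 60) = 4, so Qs = 4P − 35.
Without the tax, 335.5 − 2.5P = 4P − 35 gives 6.5P = 370.5, so P* = $57 and Q* = 193.
With the tax collected from consumers, demand (in seller-price terms) shifts: Qd = 335.5 − 2.5(P + 13).
New equilibrium: consumers pay $65, producers receive $52, Q = 173. (Wedge: Pb − Ps = 13.)
Quantity falls by |ΔQ| = |193 − 173| = 20.
DWL = ½ · t · |ΔQ| = ½ · 13 · 20 = $130.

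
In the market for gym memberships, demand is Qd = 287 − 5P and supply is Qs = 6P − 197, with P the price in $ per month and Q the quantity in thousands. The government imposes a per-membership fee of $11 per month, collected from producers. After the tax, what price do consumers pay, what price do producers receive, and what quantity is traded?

Consumers pay $50; producers receive $39; quantity = 37.

Before the tax: set 287 − 5P = 6P − 197 → P* = $44, Q* = 67.
With the tax collected from producers, supply shifts: Qs = 6(P − 11) − 197.
Solving gives Q = 37 with consumers paying $50 and producers receiving $39 (the $11 wedge).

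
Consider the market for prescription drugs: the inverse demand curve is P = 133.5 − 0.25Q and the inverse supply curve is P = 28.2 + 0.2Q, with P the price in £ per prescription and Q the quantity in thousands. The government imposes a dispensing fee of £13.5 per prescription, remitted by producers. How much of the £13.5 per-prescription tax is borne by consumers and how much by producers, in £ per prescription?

Consumers bear £7.5 per prescription; producers bear £6 per prescription.

Rewrite in direct form: Qd = 534 − 4P and Qs = 5P − 141.
Without the tax, 534 − 4P = 5P − 141 gives 9P = 675, so P* = £75 and Q* = 234.
With the tax collected from producers, supply shifts: Qs = 5(P − 13.5) − 141.
Solving gives Q = 204 with consumers paying £82.5 and producers receiving £69 (the £13.5 wedge).
Burden on consumers: £7.5; on producers: £6. (They sum to £13.5.)
The less price-elastic side of the market bears the larger share of a per-unit tax.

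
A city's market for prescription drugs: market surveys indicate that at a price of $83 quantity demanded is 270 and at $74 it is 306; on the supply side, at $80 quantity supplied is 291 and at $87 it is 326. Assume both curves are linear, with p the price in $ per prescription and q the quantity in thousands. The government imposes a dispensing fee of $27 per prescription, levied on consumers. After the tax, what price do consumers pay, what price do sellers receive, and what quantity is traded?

Demand slope: (306 − 270)/(74 − 83) = -4, so qd = 602 − 4p.
Supply slope: (326 − 291)/(87 − 80) = 5, so qs = 5p − 109.
Before the tax: set 602 − 4p = 5p − 109 → p* = $79, q* = 286.
With the tax collected from consumers, demand (in seller-price terms) shifts: qd = 602 − 4(p + 27).
New equilibrium: consumers pay $94, sellers receive $67, q = 226. (Wedge: pb − ps = 27.)

Consumers pay $94; sellers receive $67; quantity = 226.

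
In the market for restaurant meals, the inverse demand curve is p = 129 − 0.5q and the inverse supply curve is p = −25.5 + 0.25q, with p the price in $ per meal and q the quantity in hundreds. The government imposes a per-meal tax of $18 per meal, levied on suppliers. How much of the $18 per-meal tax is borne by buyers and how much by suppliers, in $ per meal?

Buyers bear $12 per meal; suppliers bear $6 per meal.

Inverting to q(p) form: qd = 258 − 2p; qs = 4p + 102.
Before the tax: set 258 − 2p = 4p + 102 → p* = $26, q* = 206.
With the tax collected from suppliers, supply shifts: qs = 4(p − 18) + 102.
New equilibrium: buyers pay $38, suppliers receive $20, q = 182. (Wedge: pb − ps = 18.)
Burden on buyers: $12; on suppliers: $6. (They sum to $18.)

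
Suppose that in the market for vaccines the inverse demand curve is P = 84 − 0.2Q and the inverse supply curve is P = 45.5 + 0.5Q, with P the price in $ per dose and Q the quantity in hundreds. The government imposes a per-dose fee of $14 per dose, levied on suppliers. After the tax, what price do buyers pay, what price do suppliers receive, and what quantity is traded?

Inverting to Q(P) form: Qd = 420 − 5P; Qs = 2P − 91.
Before the tax: set 420 − 5P = 2P − 91 → P* = $73, Q* = 55.
With the tax collected from suppliers, supply shifts: Qs = 2(P − 14) − 91.
New equilibrium: buyers pay $77, suppliers receive $63, Q = 35. (Wedge: Pb − Ps = 14.)
The less price-elastic side of the market bears the larger share of a per-unit tax.

Buyers pay $77; suppliers receive $63; quantity = 35.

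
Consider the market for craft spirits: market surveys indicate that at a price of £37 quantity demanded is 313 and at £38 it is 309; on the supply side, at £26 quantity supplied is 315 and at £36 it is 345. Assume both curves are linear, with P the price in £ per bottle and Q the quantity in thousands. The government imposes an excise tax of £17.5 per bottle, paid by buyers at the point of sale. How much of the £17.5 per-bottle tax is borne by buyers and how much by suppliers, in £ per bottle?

Demand slope: (309 − 313)/(38 − 37) = -4, so Qd = 461 − 4P.
Supply slope: (345 − 315)/(36 − 26) = 3, so Qs = 3P + 237.
Before the tax: set 461 − 4P = 3P + 237 → P* = £32, Q* = 333.
With the tax collected from buyers, demand (in seller-price terms) shifts: Qd = 461 − 4(P + 17.5).
New equilibrium: buyers pay £39.5, suppliers receive £22, Q = 303. (Wedge: Pb − Ps = 17.5.)
Burden on buyers: £7.5; on suppliers: £10. (They sum to £17.5.)
The less price-elastic side of the market bears the larger share of a per-unit tax.

Buyers bear £7.5 per bottle; suppliers bear £10 per bottle.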